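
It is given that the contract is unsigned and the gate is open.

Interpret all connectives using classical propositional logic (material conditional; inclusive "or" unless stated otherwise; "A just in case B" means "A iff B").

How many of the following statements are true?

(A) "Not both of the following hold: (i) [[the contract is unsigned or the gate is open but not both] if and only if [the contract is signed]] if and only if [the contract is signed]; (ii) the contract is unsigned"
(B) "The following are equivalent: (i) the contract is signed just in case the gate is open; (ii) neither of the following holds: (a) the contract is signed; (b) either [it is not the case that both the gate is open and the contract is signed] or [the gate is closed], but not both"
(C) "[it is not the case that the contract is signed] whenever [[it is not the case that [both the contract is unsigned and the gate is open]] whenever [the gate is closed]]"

Let W = "the contract is signed" (F), P = "the gate is open" (T).

(A): This is (((~W xor P) <-> W) <-> W) nand ~W.

~W = ~F = T
~W xor P = T xor T = F
(~W xor P) <-> W = F <-> F = T
((~W xor P) <-> W) <-> W = T <-> F = F
~W = ~F = T
(((~W xor P) <-> W) <-> W) nand ~W = F nand T = T
Hence (A) is true.

(B): In symbols: (W <-> P) <-> (W nor ((P nand W) xor ~P))

W <-> P = F <-> T = F
P nand W = T nand F = T
~P = ~T = F
(P nand W) xor ~P = T xor F = T
W nor ((P nand W) xor ~P) = F nor T = F
(W <-> P) <-> (W nor ((P nand W) xor ~P)) = F <-> F = T
So (B) is true.

(C): In symbols: (~P -> ~(~W & P)) -> ~W

~P = ~T = F
~W = ~F = T
~W & P = T & T = T
~(~W & P) = ~T = F
~P -> ~(~W & P) = F -> F = T
~W = ~F = T
(~P -> ~(~W & P)) -> ~W = T -> T = T
Hence (C) is true.

3 of the 3 statements are true ((A), (B), (C)).

3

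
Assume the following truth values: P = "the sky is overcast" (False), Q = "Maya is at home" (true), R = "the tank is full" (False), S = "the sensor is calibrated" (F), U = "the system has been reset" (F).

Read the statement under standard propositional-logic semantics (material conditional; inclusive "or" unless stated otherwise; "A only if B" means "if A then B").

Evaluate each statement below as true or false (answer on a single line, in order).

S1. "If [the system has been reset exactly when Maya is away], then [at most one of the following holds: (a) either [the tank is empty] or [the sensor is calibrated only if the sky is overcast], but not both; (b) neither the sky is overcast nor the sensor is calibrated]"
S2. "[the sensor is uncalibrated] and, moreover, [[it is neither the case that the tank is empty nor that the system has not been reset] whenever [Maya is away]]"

S1 T; S2 T

S1: This is (U iff not Q) -> ((not R xor (S -> P)) nand (P nor S)).

not Q = not True = False
U iff not Q = False iff False = True
not R = not False = True
S -> P = False -> False = True
not R xor (S -> P) = True xor True = False
P nor S = False nor False = True
(not R xor (S -> P)) nand (P nor S) = False nand True = True
(U iff not Q) -> ((not R xor (S -> P)) nand (P nor S)) = True -> True = True
So S1 is true.

S2: Formalization: not S and (not Q -> (not R nor not U))

not S = not False = True
not Q = not True = False
not R = not False = True
not U = not False = True
not R nor not U = True nor True = False
not Q -> (not R nor not U) = False -> False = True
not S and (not Q -> (not R nor not U)) = True and True = True
Hence S2 is true.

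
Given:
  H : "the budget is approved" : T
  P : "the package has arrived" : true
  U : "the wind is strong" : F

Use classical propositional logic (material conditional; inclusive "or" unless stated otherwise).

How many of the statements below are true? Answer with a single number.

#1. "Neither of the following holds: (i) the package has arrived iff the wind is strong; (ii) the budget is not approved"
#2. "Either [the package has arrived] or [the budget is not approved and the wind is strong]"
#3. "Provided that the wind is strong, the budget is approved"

3

#1: In symbols: (P <-> U) nor ~H

P <-> U = T <-> F = F
~H = ~T = F
(P <-> U) nor ~H = F nor F = T
Hence #1 is true.

#2: Formalization: P | (~H & U)

~H = ~T = F
~H & U = F & F = F
P | (~H & U) = T | F = T
Hence #2 is true.

#3: This is U -> H.

U -> H = F -> T = T
Thus #3 is true.

Count: 3.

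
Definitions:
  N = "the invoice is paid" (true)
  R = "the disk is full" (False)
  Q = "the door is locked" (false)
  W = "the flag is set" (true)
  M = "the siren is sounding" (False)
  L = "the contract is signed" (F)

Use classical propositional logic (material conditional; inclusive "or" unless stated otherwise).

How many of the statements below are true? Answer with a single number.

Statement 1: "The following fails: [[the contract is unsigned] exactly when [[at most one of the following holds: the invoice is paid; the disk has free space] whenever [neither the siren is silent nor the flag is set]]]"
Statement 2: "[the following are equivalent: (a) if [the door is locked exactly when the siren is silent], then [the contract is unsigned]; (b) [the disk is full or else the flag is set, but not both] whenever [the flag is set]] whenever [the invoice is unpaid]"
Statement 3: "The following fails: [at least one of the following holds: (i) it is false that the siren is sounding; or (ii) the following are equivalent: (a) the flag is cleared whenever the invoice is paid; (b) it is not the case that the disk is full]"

Statement 1: This is ¬(¬L ↔ ((¬M ↓ W) → (N ↑ ¬R))).

¬L = ¬F = T
¬M = ¬F = T
¬M ↓ W = T ↓ T = F
¬R = ¬F = T
N ↑ ¬R = T ↑ T = F
(¬M ↓ W) → (N ↑ ¬R) = F → F = T
¬L ↔ ((¬M ↓ W) → (N ↑ ¬R)) = T ↔ T = T
¬(¬L ↔ ((¬M ↓ W) → (N ↑ ¬R))) = ¬T = F
Thus Statement 1 is false.

Statement 2: Parsed as ¬N → (((Q ↔ ¬M) → ¬L) ↔ (W → (R ⊕ W)))

¬N = ¬T = F
¬M = ¬F = T
Q ↔ ¬M = F ↔ T = F
¬L = ¬F = T
(Q ↔ ¬M) → ¬L = F → T = T
R ⊕ W = F ⊕ T = T
W → (R ⊕ W) = T → T = T
((Q ↔ ¬M) → ¬L) ↔ (W → (R ⊕ W)) = T ↔ T = T
¬N → (((Q ↔ ¬M) → ¬L) ↔ (W → (R ⊕ W))) = F → T = T
Hence Statement 2 is true.

Statement 3: This is ¬(¬M ∨ ((N → ¬W) ↔ ¬R)).

¬M = ¬F = T
¬W = ¬T = F
N → ¬W = T → F = F
¬R = ¬F = T
(N → ¬W) ↔ ¬R = F ↔ T = F
¬M ∨ ((N → ¬W) ↔ ¬R) = T ∨ F = T
¬(¬M ∨ ((N → ¬W) ↔ ¬R)) = ¬T = F
So Statement 3 is false.

Count: 1.

1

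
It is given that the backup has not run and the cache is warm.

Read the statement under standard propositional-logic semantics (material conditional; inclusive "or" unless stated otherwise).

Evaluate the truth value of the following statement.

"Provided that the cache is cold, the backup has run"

true

Let Q = "the cache is warm" (T), P = "the backup has run" (F).
Formalization: ¬Q → P

¬Q = ¬T = F
¬Q → P = F → F = T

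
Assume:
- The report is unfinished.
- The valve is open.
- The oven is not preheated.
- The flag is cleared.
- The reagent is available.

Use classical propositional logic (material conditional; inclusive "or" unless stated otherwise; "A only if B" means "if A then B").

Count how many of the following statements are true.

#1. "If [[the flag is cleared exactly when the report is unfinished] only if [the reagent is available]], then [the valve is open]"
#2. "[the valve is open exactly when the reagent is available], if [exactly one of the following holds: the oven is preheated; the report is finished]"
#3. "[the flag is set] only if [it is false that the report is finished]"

Let S = "the flag is set" (F), P = "the report is finished" (F), U = "the reagent is available" (T), Q = "the valve is open" (T), R = "the oven is preheated" (F).

#1: In symbols: ((~S <-> ~P) -> U) -> Q

~S = ~F = T
~P = ~F = T
~S <-> ~P = T <-> T = T
(~S <-> ~P) -> U = T -> T = T
((~S <-> ~P) -> U) -> Q = T -> T = T
So #1 is true.

#2: Formalization: (R xor P) -> (Q <-> U)

R xor P = F xor F = F
Q <-> U = T <-> T = T
(R xor P) -> (Q <-> U) = F -> T = T
Hence #2 is true.

#3: Parsed as S -> ~P

~P = ~F = T
S -> ~P = F -> T = T
So #3 is true.

Count: 3.

3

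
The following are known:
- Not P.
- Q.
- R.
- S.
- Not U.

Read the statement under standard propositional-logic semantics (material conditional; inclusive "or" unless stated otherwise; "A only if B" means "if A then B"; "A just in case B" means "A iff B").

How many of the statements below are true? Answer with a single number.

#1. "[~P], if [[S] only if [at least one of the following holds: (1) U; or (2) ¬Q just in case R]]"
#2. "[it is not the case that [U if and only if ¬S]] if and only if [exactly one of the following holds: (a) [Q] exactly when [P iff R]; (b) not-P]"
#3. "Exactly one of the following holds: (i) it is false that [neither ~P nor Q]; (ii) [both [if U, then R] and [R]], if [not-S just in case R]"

1

#1: Parsed as (S -> (U or (not Q iff R))) -> not P

not Q = not True = False
not Q iff R = False iff True = False
U or (not Q iff R) = False or False = False
S -> (U or (not Q iff R)) = True -> False = False
not P = not False = True
(S -> (U or (not Q iff R))) -> not P = False -> True = True
So #1 is true.

#2: Formalization: not (U iff not S) iff ((Q iff (P iff R)) xor not P)

not S = not True = False
U iff not S = False iff False = True
not (U iff not S) = not True = False
P iff R = False iff True = False
Q iff (P iff R) = True iff False = False
not P = not False = True
(Q iff (P iff R)) xor not P = False xor True = True
not (U iff not S) iff ((Q iff (P iff R)) xor not P) = False iff True = False
Thus #2 is false.

#3: This is not (not P nor Q) xor ((not S iff R) -> ((U -> R) and R)).

not P = not False = True
not P nor Q = True nor True = False
not (not P nor Q) = not False = True
not S = not True = False
not S iff R = False iff True = False
U -> R = False -> True = True
(U -> R) and R = True and True = True
(not S iff R) -> ((U -> R) and R) = False -> True = True
not (not P nor Q) xor ((not S iff R) -> ((U -> R) and R)) = True xor True = False
Thus #3 is false.

Count: 1.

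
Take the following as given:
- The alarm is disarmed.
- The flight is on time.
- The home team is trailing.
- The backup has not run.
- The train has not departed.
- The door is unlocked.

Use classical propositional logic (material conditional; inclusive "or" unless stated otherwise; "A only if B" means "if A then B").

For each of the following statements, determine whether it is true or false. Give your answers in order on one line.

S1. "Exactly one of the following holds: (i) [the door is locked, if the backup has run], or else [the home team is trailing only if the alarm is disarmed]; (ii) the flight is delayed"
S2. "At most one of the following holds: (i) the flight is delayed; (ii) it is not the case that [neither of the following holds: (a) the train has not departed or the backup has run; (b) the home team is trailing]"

S1 T, S2 T

Let L = "the backup has run" (False), M = "the door is locked" (False), G = "the home team is leading" (False), S = "the alarm is armed" (False), K = "the flight is delayed" (False), R = "the train has departed" (False).

S1: Parsed as ((L -> M) or (not G -> not S)) xor K

L -> M = False -> False = True
not G = not False = True
not S = not False = True
not G -> not S = True -> True = True
(L -> M) or (not G -> not S) = True or True = True
((L -> M) or (not G -> not S)) xor K = True xor False = True
So S1 is true.

S2: Parsed as K nand not ((not R or L) nor not G)

not R = not False = True
not R or L = True or False = True
not G = not False = True
(not R or L) nor not G = True nor True = False
not ((not R or L) nor not G) = not False = True
K nand not ((not R or L) nor not G) = False nand True = True
Hence S2 is true.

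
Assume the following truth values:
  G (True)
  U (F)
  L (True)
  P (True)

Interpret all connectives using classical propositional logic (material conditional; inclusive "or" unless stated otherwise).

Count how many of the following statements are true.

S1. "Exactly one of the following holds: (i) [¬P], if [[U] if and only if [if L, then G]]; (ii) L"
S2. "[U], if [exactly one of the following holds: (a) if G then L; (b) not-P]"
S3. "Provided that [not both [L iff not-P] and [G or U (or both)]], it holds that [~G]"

S1: Parsed as ((U ↔ (L → G)) → ¬P) ⊕ L

L → G = T → T = T
U ↔ (L → G) = F ↔ T = F
¬P = ¬T = F
(U ↔ (L → G)) → ¬P = F → F = T
((U ↔ (L → G)) → ¬P) ⊕ L = T ⊕ T = F
Hence S1 is false.

S2: Parsed as ((G → L) ⊕ ¬P) → U

G → L = T → T = T
¬P = ¬T = F
(G → L) ⊕ ¬P = T ⊕ F = T
((G → L) ⊕ ¬P) → U = T → F = F
So S2 is false.

S3: In symbols: ((L ↔ ¬P) ↑ (G ∨ U)) → ¬G

¬P = ¬T = F
L ↔ ¬P = T ↔ F = F
G ∨ U = T ∨ F = T
(L ↔ ¬P) ↑ (G ∨ U) = F ↑ T = T
¬G = ¬T = F
((L ↔ ¬P) ↑ (G ∨ U)) → ¬G = T → F = F
Hence S3 is false.

0 of the 3 statements are true (none).

0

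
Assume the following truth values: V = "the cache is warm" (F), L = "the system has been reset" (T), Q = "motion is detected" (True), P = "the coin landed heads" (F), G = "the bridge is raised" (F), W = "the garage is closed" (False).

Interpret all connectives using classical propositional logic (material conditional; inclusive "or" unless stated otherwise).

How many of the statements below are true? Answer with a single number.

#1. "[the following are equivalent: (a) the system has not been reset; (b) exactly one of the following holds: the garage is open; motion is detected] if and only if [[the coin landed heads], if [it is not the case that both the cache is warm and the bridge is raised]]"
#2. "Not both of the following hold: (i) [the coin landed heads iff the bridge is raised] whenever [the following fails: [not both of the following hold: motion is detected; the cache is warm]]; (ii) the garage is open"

0

#1: In symbols: (~L <-> (~W xor Q)) <-> ((V nand G) -> P)

~L = ~T = F
~W = ~F = T
~W xor Q = T xor T = F
~L <-> (~W xor Q) = F <-> F = T
V nand G = F nand F = T
(V nand G) -> P = T -> F = F
(~L <-> (~W xor Q)) <-> ((V nand G) -> P) = T <-> F = F
Thus #1 is false.

#2: In symbols: (~(Q nand V) -> (P <-> G)) nand ~W

Q nand V = T nand F = T
~(Q nand V) = ~T = F
P <-> G = F <-> F = T
~(Q nand V) -> (P <-> G) = F -> T = T
~W = ~F = T
(~(Q nand V) -> (P <-> G)) nand ~W = T nand T = F
Thus #2 is false.

Count: 0.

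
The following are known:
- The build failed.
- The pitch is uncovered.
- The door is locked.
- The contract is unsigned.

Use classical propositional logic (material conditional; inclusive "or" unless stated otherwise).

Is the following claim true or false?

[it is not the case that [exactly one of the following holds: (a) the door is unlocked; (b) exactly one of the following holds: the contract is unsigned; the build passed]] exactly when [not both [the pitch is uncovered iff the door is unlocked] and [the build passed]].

False.

Let R = "the door is locked" (T), S = "the contract is signed" (F), P = "the build passed" (F), Q = "the pitch is covered" (F).
Parsed as ~(~R xor (~S xor P)) <-> ((~Q <-> ~R) nand P)

~R = ~T = F
~S = ~F = T
~S xor P = T xor F = T
~R xor (~S xor P) = F xor T = T
~(~R xor (~S xor P)) = ~T = F
~Q = ~F = T
~R = ~T = F
~Q <-> ~R = T <-> F = F
(~Q <-> ~R) nand P = F nand F = T
~(~R xor (~S xor P)) <-> ((~Q <-> ~R) nand P) = F <-> T = F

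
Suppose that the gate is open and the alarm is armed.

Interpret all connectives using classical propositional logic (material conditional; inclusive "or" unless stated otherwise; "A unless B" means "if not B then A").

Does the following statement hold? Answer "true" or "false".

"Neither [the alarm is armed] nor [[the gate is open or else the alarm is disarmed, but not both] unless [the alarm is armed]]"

Let Q = "the alarm is armed" (T), P = "the gate is open" (T).
Parsed as Q nor ((P xor ~Q) | Q)

~Q = ~T = F
P xor ~Q = T xor F = T
(P xor ~Q) | Q = T | T = T
Q nor ((P xor ~Q) | Q) = T nor T = F

The statement is false.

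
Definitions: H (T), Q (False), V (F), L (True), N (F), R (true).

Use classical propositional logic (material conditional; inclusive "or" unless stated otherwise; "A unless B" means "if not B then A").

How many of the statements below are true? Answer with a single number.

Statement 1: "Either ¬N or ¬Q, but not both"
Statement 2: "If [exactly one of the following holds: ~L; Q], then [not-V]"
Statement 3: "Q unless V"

1

Statement 1: Formalization: ~N xor ~Q

~N = ~F = T
~Q = ~F = T
~N xor ~Q = T xor T = F
Hence Statement 1 is false.

Statement 2: In symbols: (~L xor Q) -> ~V

~L = ~T = F
~L xor Q = F xor F = F
~V = ~F = T
(~L xor Q) -> ~V = F -> T = T
So Statement 2 is true.

Statement 3: Formalization: Q | V

Q | V = F | F = F
Thus Statement 3 is false.

Count: 1.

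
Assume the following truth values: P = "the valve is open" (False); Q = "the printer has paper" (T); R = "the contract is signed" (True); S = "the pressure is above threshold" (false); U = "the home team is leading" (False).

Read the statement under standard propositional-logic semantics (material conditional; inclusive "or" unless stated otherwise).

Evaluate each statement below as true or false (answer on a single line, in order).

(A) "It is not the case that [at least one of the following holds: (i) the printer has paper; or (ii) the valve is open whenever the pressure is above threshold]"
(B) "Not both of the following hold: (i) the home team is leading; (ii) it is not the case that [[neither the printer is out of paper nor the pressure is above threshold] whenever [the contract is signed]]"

(A) F, (B) T

(A): Parsed as ¬(Q ∨ (S → P))

S → P = F → F = T
Q ∨ (S → P) = T ∨ T = T
¬(Q ∨ (S → P)) = ¬T = F
Thus (A) is false.

(B): Formalization: U ↑ ¬(R → (¬Q ↓ S))

¬Q = ¬T = F
¬Q ↓ S = F ↓ F = T
R → (¬Q ↓ S) = T → T = T
¬(R → (¬Q ↓ S)) = ¬T = F
U ↑ ¬(R → (¬Q ↓ S)) = F ↑ F = T
Hence (B) is true.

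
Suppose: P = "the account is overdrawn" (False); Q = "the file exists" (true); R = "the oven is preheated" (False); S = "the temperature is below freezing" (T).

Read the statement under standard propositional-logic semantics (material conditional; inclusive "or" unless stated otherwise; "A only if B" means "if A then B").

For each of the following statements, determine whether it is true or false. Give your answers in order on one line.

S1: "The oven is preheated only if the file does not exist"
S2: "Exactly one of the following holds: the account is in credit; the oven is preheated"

S1: Parsed as R -> not Q

not Q = not True = False
R -> not Q = False -> False = True
So S1 is true.

S2: Formalization: not P xor R

not P = not False = True
not P xor R = True xor False = True
Hence S2 is true.

S1 True, S2 True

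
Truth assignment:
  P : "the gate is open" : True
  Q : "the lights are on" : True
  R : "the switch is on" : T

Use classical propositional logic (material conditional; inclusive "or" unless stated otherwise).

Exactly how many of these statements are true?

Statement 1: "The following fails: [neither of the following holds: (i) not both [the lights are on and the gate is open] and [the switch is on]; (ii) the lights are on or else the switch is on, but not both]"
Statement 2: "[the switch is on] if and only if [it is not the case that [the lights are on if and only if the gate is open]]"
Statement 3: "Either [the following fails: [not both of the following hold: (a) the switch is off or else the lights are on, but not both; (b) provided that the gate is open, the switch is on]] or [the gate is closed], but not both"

Statement 1: This is ¬(((Q ∧ P) ↑ R) ↓ (Q ⊕ R)).

Q ∧ P = T ∧ T = T
(Q ∧ P) ↑ R = T ↑ T = F
Q ⊕ R = T ⊕ T = F
((Q ∧ P) ↑ R) ↓ (Q ⊕ R) = F ↓ F = T
¬(((Q ∧ P) ↑ R) ↓ (Q ⊕ R)) = ¬T = F
Hence Statement 1 is false.

Statement 2: In symbols: R ↔ ¬(Q ↔ P)

Q ↔ P = T ↔ T = T
¬(Q ↔ P) = ¬T = F
R ↔ ¬(Q ↔ P) = T ↔ F = F
So Statement 2 is false.

Statement 3: Parsed as ¬((¬R ⊕ Q) ↑ (P → R)) ⊕ ¬P

¬R = ¬T = F
¬R ⊕ Q = F ⊕ T = T
P → R = T → T = T
(¬R ⊕ Q) ↑ (P → R) = T ↑ T = F
¬((¬R ⊕ Q) ↑ (P → R)) = ¬F = T
¬P = ¬T = F
¬((¬R ⊕ Q) ↑ (P → R)) ⊕ ¬P = T ⊕ F = T
So Statement 3 is true.

1 of the 3 statements is true.

1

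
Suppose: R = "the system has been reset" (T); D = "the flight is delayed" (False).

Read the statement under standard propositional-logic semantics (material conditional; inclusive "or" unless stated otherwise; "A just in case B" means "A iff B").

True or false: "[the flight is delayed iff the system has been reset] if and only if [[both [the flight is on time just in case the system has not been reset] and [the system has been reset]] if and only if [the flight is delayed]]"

The statement is false.

Formalization: (D iff R) iff (((not D iff not R) and R) iff D)

D iff R = False iff True = False
not D = not False = True
not R = not True = False
not D iff not R = True iff False = False
(not D iff not R) and R = False and True = False
((not D iff not R) and R) iff D = False iff False = True
(D iff R) iff (((not D iff not R) and R) iff D) = False iff True = False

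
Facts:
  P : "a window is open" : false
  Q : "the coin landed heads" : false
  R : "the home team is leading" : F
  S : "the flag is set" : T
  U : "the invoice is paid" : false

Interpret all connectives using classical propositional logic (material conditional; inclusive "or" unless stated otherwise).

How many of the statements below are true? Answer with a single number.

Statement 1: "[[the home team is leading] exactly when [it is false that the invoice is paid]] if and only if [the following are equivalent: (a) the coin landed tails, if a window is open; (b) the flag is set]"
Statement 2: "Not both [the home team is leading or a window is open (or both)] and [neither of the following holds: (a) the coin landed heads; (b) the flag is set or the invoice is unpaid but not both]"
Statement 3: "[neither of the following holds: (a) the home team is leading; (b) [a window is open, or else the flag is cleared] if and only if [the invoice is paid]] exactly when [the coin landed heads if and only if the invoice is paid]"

Statement 1: This is (R iff not U) iff ((P -> not Q) iff S).

not U = not False = True
R iff not U = False iff True = False
not Q = not False = True
P -> not Q = False -> True = True
(P -> not Q) iff S = True iff True = True
(R iff not U) iff ((P -> not Q) iff S) = False iff True = False
Hence Statement 1 is false.

Statement 2: This is (R or P) nand (Q nor (S xor not U)).

R or P = False or False = False
not U = not False = True
S xor not U = True xor True = False
Q nor (S xor not U) = False nor False = True
(R or P) nand (Q nor (S xor not U)) = False nand True = True
Thus Statement 2 is true.

Statement 3: In symbols: (R nor ((P or not S) iff U)) iff (Q iff U)

not S = not True = False
P or not S = False or False = False
(P or not S) iff U = False iff False = True
R nor ((P or not S) iff U) = False nor True = False
Q iff U = False iff False = True
(R nor ((P or not S) iff U)) iff (Q iff U) = False iff True = False
Hence Statement 3 is false.

Count: 1.

1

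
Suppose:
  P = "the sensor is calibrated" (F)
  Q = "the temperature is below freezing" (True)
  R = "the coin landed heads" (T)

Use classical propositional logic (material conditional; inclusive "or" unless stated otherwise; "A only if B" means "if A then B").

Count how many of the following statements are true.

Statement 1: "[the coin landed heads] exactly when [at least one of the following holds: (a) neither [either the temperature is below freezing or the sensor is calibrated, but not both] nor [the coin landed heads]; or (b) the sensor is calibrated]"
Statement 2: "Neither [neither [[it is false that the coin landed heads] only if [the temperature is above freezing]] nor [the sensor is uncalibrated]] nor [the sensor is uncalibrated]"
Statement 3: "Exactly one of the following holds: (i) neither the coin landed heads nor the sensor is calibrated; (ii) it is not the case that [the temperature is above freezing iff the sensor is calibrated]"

Statement 1: Parsed as R iff (((Q xor P) nor R) or P)

Q xor P = True xor False = True
(Q xor P) nor R = True nor True = False
((Q xor P) nor R) or P = False or False = False
R iff (((Q xor P) nor R) or P) = True iff False = False
Thus Statement 1 is false.

Statement 2: Formalization: ((not R -> not Q) nor not P) nor not P

not R = not True = False
not Q = not True = False
not R -> not Q = False -> False = True
not P = not False = True
(not R -> not Q) nor not P = True nor True = False
not P = not False = True
((not R -> not Q) nor not P) nor not P = False nor True = False
Hence Statement 2 is false.

Statement 3: Parsed as (R nor P) xor not (not Q iff P)

R nor P = True nor False = False
not Q = not True = False
not Q iff P = False iff False = True
not (not Q iff P) = not True = False
(R nor P) xor not (not Q iff P) = False xor False = False
Thus Statement 3 is false.

Count: 0.

0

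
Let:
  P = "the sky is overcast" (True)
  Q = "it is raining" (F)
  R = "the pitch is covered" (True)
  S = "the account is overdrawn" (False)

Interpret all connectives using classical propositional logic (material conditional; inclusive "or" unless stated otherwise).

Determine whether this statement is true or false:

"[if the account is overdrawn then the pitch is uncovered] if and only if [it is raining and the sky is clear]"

This is (S -> ~R) <-> (Q & ~P).

~R = ~T = F
S -> ~R = F -> F = T
~P = ~T = F
Q & ~P = F & F = F
(S -> ~R) <-> (Q & ~P) = T <-> F = F

False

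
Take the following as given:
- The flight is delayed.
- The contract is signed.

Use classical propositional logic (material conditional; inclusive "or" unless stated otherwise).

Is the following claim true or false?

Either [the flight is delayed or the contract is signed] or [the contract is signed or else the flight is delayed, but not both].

Let P = "the flight is delayed" (T), Q = "the contract is signed" (T).
This is (P ∨ Q) ∨ (Q ⊕ P).

P ∨ Q = T ∨ T = T
Q ⊕ P = T ⊕ T = F
(P ∨ Q) ∨ (Q ⊕ P) = T ∨ F = T

The statement is true.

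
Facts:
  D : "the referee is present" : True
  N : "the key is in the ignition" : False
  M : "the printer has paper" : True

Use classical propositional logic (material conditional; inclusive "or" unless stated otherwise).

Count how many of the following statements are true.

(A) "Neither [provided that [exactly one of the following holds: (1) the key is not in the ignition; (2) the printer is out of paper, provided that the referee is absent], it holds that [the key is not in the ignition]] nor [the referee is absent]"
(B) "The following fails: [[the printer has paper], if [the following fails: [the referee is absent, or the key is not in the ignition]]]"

(A): In symbols: ((¬N ⊕ (¬D → ¬M)) → ¬N) ↓ ¬D

¬N = ¬F = T
¬D = ¬T = F
¬M = ¬T = F
¬D → ¬M = F → F = T
¬N ⊕ (¬D → ¬M) = T ⊕ T = F
¬N = ¬F = T
(¬N ⊕ (¬D → ¬M)) → ¬N = F → T = T
¬D = ¬T = F
((¬N ⊕ (¬D → ¬M)) → ¬N) ↓ ¬D = T ↓ F = F
Hence (A) is false.

(B): In symbols: ¬(¬(¬D ∨ ¬N) → M)

¬D = ¬T = F
¬N = ¬F = T
¬D ∨ ¬N = F ∨ T = T
¬(¬D ∨ ¬N) = ¬T = F
¬(¬D ∨ ¬N) → M = F → T = T
¬(¬(¬D ∨ ¬N) → M) = ¬T = F
So (B) is false.

True statements: 0 (none).

0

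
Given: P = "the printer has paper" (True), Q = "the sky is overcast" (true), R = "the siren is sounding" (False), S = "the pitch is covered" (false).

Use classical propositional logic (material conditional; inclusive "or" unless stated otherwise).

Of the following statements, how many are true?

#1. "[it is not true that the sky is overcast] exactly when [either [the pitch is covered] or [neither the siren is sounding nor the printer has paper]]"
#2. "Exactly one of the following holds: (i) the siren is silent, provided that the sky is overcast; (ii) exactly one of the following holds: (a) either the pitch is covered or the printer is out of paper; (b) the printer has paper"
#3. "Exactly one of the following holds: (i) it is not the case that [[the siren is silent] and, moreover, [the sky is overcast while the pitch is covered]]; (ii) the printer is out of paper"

2

#1: In symbols: not Q iff (S or (R nor P))

not Q = not True = False
R nor P = False nor True = False
S or (R nor P) = False or False = False
not Q iff (S or (R nor P)) = False iff False = True
Thus #1 is true.

#2: In symbols: (Q -> not R) xor ((S or not P) xor P)

not R = not False = True
Q -> not R = True -> True = True
not P = not True = False
S or not P = False or False = False
(S or not P) xor P = False xor True = True
(Q -> not R) xor ((S or not P) xor P) = True xor True = False
So #2 is false.

#3: Parsed as not (not R and (Q and S)) xor not P

not R = not False = True
Q and S = True and False = False
not R and (Q and S) = True and False = False
not (not R and (Q and S)) = not False = True
not P = not True = False
not (not R and (Q and S)) xor not P = True xor False = True
Hence #3 is true.

Count: 2.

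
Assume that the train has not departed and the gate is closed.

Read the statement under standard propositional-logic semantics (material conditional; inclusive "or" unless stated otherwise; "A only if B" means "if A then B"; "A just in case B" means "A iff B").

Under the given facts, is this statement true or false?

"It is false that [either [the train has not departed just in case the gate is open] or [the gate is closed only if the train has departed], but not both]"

Let Q = "the train has departed" (F), D = "the gate is open" (F).
Parsed as ¬((¬Q ↔ D) ⊕ (¬D → Q))

¬Q = ¬F = T
¬Q ↔ D = T ↔ F = F
¬D = ¬F = T
¬D → Q = T → F = F
(¬Q ↔ D) ⊕ (¬D → Q) = F ⊕ F = F
¬((¬Q ↔ D) ⊕ (¬D → Q)) = ¬F = T

True.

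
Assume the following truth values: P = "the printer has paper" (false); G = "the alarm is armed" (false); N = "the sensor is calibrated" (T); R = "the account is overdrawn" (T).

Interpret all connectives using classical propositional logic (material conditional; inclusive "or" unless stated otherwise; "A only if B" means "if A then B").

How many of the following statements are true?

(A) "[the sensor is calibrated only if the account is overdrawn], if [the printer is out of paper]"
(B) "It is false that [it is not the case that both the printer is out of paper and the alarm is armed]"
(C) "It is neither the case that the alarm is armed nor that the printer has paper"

2

(A): Parsed as not P -> (N -> R)

not P = not False = True
N -> R = True -> True = True
not P -> (N -> R) = True -> True = True
Thus (A) is true.

(B): In symbols: not (not P nand G)

not P = not False = True
not P nand G = True nand False = True
not (not P nand G) = not True = False
So (B) is false.

(C): Parsed as G nor P

G nor P = False nor False = True
Hence (C) is true.

Count: 2.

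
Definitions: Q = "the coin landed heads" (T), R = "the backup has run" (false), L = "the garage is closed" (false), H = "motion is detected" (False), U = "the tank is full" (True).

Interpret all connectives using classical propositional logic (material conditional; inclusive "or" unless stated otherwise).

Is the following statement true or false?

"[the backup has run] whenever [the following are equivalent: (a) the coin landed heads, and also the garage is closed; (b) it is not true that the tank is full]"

False.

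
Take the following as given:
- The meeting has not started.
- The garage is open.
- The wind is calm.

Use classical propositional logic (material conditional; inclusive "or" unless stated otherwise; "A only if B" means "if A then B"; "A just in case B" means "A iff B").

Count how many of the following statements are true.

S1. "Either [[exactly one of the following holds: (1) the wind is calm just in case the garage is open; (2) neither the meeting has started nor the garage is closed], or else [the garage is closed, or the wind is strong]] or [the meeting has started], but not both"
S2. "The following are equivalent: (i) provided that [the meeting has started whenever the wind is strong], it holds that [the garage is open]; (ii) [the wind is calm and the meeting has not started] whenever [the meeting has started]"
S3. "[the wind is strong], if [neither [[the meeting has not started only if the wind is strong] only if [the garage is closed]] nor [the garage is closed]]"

Let D = "the wind is strong" (False), S = "the garage is closed" (False), W = "the meeting has started" (False).

S1: This is (((not D iff not S) xor (W nor S)) or (S or D)) xor W.

not D = not False = True
not S = not False = True
not D iff not S = True iff True = True
W nor S = False nor False = True
(not D iff not S) xor (W nor S) = True xor True = False
S or D = False or False = False
((not D iff not S) xor (W nor S)) or (S or D) = False or False = False
(((not D iff not S) xor (W nor S)) or (S or D)) xor W = False xor False = False
So S1 is false.

S2: Parsed as ((D -> W) -> not S) iff (W -> (not D and not W))

D -> W = False -> False = True
not S = not False = True
(D -> W) -> not S = True -> True = True
not D = not False = True
not W = not False = True
not D and not W = True and True = True
W -> (not D and not W) = False -> True = True
((D -> W) -> not S) iff (W -> (not D and not W)) = True iff True = True
Hence S2 is true.

S3: This is (((not W -> D) -> S) nor S) -> D.

not W = not False = True
not W -> D = True -> False = False
(not W -> D) -> S = False -> False = True
((not W -> D) -> S) nor S = True nor False = False
(((not W -> D) -> S) nor S) -> D = False -> False = True
So S3 is true.

True statements: 2 (S2, S3).

2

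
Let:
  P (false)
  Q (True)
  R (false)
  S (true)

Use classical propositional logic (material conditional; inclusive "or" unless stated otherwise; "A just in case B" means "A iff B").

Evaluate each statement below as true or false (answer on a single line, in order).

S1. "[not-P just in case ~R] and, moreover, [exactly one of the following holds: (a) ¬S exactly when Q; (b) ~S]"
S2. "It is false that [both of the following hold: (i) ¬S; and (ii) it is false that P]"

S1: Parsed as (not P iff not R) and ((not S iff Q) xor not S)

not P = not False = True
not R = not False = True
not P iff not R = True iff True = True
not S = not True = False
not S iff Q = False iff True = False
not S = not True = False
(not S iff Q) xor not S = False xor False = False
(not P iff not R) and ((not S iff Q) xor not S) = True and False = False
Hence S1 is false.

S2: This is not (not S and not P).

not S = not True = False
not P = not False = True
not S and not P = False and True = False
not (not S and not P) = not False = True
Hence S2 is true.

S1 False / S2 True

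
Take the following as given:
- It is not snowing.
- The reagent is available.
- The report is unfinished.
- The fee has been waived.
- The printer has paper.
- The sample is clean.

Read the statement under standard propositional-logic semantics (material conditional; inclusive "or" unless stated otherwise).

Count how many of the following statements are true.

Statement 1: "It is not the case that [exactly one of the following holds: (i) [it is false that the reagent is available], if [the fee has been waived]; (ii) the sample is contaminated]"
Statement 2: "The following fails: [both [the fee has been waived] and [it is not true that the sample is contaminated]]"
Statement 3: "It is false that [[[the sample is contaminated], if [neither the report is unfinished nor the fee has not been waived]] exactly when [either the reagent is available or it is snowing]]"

1

Let S = "the fee has been waived" (T), Q = "the reagent is available" (T), V = "the sample is contaminated" (F), R = "the report is finished" (F), P = "it is snowing" (F).

Statement 1: Parsed as ~((S -> ~Q) xor V)

~Q = ~T = F
S -> ~Q = T -> F = F
(S -> ~Q) xor V = F xor F = F
~((S -> ~Q) xor V) = ~F = T
So Statement 1 is true.

Statement 2: Parsed as ~(S & ~V)

~V = ~F = T
S & ~V = T & T = T
~(S & ~V) = ~T = F
Hence Statement 2 is false.

Statement 3: This is ~(((~R nor ~S) -> V) <-> (Q | P)).

~R = ~F = T
~S = ~T = F
~R nor ~S = T nor F = F
(~R nor ~S) -> V = F -> F = T
Q | P = T | F = T
((~R nor ~S) -> V) <-> (Q | P) = T <-> T = T
~(((~R nor ~S) -> V) <-> (Q | P)) = ~T = F
Thus Statement 3 is false.

Count: 1.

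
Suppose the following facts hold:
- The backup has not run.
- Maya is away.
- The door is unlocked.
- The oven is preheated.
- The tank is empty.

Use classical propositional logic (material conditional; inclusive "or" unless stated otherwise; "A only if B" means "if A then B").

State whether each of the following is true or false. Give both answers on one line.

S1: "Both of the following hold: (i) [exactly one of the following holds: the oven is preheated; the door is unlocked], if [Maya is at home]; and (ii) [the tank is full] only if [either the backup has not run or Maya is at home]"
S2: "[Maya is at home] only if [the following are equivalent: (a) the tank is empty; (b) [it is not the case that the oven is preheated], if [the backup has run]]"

Let R = "Maya is at home" (False), U = "the oven is preheated" (True), K = "the door is locked" (False), M = "the tank is full" (False), D = "the backup has run" (False).

S1: Parsed as (R -> (U xor not K)) and (M -> (not D or R))

not K = not False = True
U xor not K = True xor True = False
R -> (U xor not K) = False -> False = True
not D = not False = True
not D or R = True or False = True
M -> (not D or R) = False -> True = True
(R -> (U xor not K)) and (M -> (not D or R)) = True and True = True
So S1 is true.

S2: This is R -> (not M iff (D -> not U)).

not M = not False = True
not U = not True = False
D -> not U = False -> False = True
not M iff (D -> not U) = True iff True = True
R -> (not M iff (D -> not U)) = False -> True = True
So S2 is true.

S1 true / S2 true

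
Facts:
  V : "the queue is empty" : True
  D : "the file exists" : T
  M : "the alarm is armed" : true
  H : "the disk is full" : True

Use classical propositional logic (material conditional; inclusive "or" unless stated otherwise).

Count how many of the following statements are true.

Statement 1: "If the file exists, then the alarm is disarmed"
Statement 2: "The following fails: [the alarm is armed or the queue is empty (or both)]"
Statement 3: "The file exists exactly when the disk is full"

1

Statement 1: In symbols: D -> ~M

~M = ~T = F
D -> ~M = T -> F = F
Hence Statement 1 is false.

Statement 2: This is ~(M | V).

M | V = T | T = T
~(M | V) = ~T = F
So Statement 2 is false.

Statement 3: Formalization: D <-> H

D <-> H = T <-> T = T
So Statement 3 is true.

1 of the 3 statements is true.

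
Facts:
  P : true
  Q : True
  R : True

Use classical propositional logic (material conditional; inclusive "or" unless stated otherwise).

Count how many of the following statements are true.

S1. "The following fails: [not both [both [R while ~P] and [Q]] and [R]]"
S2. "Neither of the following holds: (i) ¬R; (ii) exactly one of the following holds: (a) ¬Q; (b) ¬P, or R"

0

S1: This is ~(((R & ~P) & Q) nand R).

~P = ~T = F
R & ~P = T & F = F
(R & ~P) & Q = F & T = F
((R & ~P) & Q) nand R = F nand T = T
~(((R & ~P) & Q) nand R) = ~T = F
Thus S1 is false.

S2: Formalization: ~R nor (~Q xor (~P | R))

~R = ~T = F
~Q = ~T = F
~P = ~T = F
~P | R = F | T = T
~Q xor (~P | R) = F xor T = T
~R nor (~Q xor (~P | R)) = F nor T = F
Hence S2 is false.

True statements: 0 (none).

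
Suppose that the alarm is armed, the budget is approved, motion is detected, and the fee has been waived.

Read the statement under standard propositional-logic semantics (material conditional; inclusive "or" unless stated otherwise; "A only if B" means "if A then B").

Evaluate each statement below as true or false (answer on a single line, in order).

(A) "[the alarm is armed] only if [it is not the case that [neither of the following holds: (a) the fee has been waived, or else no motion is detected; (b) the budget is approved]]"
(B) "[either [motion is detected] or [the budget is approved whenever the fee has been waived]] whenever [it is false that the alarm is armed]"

Let P = "the alarm is armed" (T), S = "the fee has been waived" (T), R = "motion is detected" (T), Q = "the budget is approved" (T).

(A): Parsed as P → ¬((S ∨ ¬R) ↓ Q)

¬R = ¬T = F
S ∨ ¬R = T ∨ F = T
(S ∨ ¬R) ↓ Q = T ↓ T = F
¬((S ∨ ¬R) ↓ Q) = ¬F = T
P → ¬((S ∨ ¬R) ↓ Q) = T → T = T
So (A) is true.

(B): This is ¬P → (R ∨ (S → Q)).

¬P = ¬T = F
S → Q = T → T = T
R ∨ (S → Q) = T ∨ T = T
¬P → (R ∨ (S → Q)) = F → T = T
So (B) is true.

(A) True, (B) True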